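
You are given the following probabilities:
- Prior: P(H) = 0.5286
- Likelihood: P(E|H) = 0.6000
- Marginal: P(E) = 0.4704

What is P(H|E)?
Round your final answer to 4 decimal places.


Using Bayes' theorem:

P(H|E) = P(E|H) × P(H) / P(E)
       = 0.6000 × 0.5286 / 0.4704
       = 0.31716000 / 0.4704
       = 0.6742

The evidence strengthens our belief in H.
Prior: 0.5286 → Posterior: 0.6742


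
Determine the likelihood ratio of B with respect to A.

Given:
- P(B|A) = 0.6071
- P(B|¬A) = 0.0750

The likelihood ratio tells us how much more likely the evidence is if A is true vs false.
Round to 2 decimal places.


Likelihood Ratio (LR) = P(B|A) / P(B|¬A)

LR = 0.6071 / 0.0750
   = 8.09

The evidence is 8.09 times more likely if A is true than if A is false.
Since LR > 1, the evidence supports A over ¬A.


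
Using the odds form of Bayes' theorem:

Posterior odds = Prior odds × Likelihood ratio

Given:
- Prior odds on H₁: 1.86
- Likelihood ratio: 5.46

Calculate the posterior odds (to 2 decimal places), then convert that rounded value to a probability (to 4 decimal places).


Step 1: Calculate posterior odds
Posterior odds = Prior odds × LR
               = 1.86 × 5.46
               = 10.16

Step 2: Convert to probability
P(H₁|E) = Posterior odds / (1 + Posterior odds)
       = 10.16 / (1 + 10.16)
       = 10.16 / 11.16
       = 0.9104

The evidence increased P(H₁) from 0.6503 to 0.9104.


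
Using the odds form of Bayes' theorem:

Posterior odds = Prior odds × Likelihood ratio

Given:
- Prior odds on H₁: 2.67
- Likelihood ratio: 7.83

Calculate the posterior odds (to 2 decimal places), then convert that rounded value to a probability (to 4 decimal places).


Step 1: Calculate posterior odds
Posterior odds = Prior odds × LR
               = 2.67 × 7.83
               = 20.91

Step 2: Convert to probability
P(H₁|E) = Posterior odds / (1 + Posterior odds)
       = 20.91 / (1 + 20.91)
       = 20.91 / 21.91
       = 0.9544

The evidence increased P(H₁) from 0.7275 to 0.9544.


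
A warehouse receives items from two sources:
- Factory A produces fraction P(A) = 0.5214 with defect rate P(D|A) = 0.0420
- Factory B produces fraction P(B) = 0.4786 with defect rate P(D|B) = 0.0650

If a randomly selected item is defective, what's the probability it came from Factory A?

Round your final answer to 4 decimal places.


Let A = from Factory A, D = defective

Given:
- P(A) = 0.5214, P(B) = 0.4786
- P(D|A) = 0.0420, P(D|B) = 0.0650

Step 1: Find P(D)
P(D) = P(D|A)P(A) + P(D|B)P(B)
     = 0.0420 × 0.5214 + 0.0650 × 0.4786
     = 0.02189880 + 0.03110900
     = 0.05300780

Step 2: Apply Bayes' theorem
P(A|D) = P(D|A)P(A) / P(D)
       = 0.02189880 / 0.05300780
       = 0.4131


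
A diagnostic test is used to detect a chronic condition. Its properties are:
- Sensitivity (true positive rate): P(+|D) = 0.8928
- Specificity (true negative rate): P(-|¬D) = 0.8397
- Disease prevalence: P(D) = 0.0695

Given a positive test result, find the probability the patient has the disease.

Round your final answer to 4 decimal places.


Let D = has disease, + = positive test

Given:
- P(D) = 0.0695 (prevalence)
- P(+|D) = 0.8928 (sensitivity)
- P(-|¬D) = 0.8397 (specificity)
- P(+|¬D) = 0.1603 (false positive rate = 1 - specificity)

Step 1: Find P(+)
P(+) = P(+|D)P(D) + P(+|¬D)P(¬D)
     = 0.8928 × 0.0695 + 0.1603 × 0.9305
     = 0.06204960 + 0.14915915
     = 0.21120875

Step 2: Apply Bayes' theorem for P(D|+)
P(D|+) = P(+|D)P(D) / P(+)
       = 0.06204960 / 0.21120875
       = 0.2938


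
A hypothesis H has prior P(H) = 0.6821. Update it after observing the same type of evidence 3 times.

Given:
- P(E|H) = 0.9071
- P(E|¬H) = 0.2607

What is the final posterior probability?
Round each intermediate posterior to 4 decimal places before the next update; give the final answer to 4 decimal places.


Sequential Bayesian updating:

Initial prior: P(H) = 0.6821

Update 1:
  P(E) = 0.9071 × 0.6821 + 0.2607 × 0.3179 = 0.61873291 + 0.08287653 = 0.70160944
  P(H|E) = 0.61873291 / 0.70160944 = 0.8819

Update 2:
  P(E) = 0.9071 × 0.8819 + 0.2607 × 0.1181 = 0.79997149 + 0.03078867 = 0.83076016
  P(H|E) = 0.79997149 / 0.83076016 = 0.9629

Update 3:
  P(E) = 0.9071 × 0.9629 + 0.2607 × 0.0371 = 0.87344659 + 0.00967197 = 0.88311856
  P(H|E) = 0.87344659 / 0.88311856 = 0.9890

Final posterior: 0.9890


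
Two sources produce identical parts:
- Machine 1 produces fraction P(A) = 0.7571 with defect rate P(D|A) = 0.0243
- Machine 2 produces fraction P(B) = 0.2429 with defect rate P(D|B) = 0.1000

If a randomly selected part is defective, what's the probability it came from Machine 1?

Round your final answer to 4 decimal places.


Let A = from Machine 1, D = defective

Given:
- P(A) = 0.7571, P(B) = 0.2429
- P(D|A) = 0.0243, P(D|B) = 0.1000

Step 1: Find P(D)
P(D) = P(D|A)P(A) + P(D|B)P(B)
     = 0.0243 × 0.7571 + 0.1000 × 0.2429
     = 0.01839753 + 0.02429000
     = 0.04268753

Step 2: Apply Bayes' theorem
P(A|D) = P(D|A)P(A) / P(D)
       = 0.01839753 / 0.04268753
       = 0.4310


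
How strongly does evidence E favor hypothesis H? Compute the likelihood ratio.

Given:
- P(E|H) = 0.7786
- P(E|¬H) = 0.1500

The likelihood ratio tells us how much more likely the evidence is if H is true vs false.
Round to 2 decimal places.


Likelihood Ratio (LR) = P(E|H) / P(E|¬H)

LR = 0.7786 / 0.1500
   = 5.19

The evidence is 5.19 times more likely if H is true than if H is false.
LR > 1, so observing E raises the odds in favor of H.


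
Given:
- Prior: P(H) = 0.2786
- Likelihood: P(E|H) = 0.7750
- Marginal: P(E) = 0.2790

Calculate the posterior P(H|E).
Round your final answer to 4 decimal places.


Using Bayes' theorem:

P(H|E) = P(E|H) × P(H) / P(E)
       = 0.7750 × 0.2786 / 0.2790
       = 0.21591500 / 0.2790
       = 0.7739

The evidence strengthens our belief in H.
Prior: 0.2786 → Posterior: 0.7739


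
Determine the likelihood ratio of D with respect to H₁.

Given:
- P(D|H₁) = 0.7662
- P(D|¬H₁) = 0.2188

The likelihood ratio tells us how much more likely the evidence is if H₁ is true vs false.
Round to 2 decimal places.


Likelihood Ratio (LR) = P(D|H₁) / P(D|¬H₁)

LR = 0.7662 / 0.2188
   = 3.50

The evidence is 3.50 times more likely if H₁ is true than if H₁ is false.
LR > 1, so observing D raises the odds in favor of H₁.


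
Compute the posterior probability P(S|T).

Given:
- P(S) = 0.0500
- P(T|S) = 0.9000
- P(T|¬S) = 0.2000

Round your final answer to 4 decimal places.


Bayes' theorem: P(S|T) = P(T|S) × P(S) / P(T)

Step 1: Calculate P(T) using law of total probability
P(T) = P(T|S)P(S) + P(T|¬S)P(¬S)
     = 0.9000 × 0.0500 + 0.2000 × 0.9500
     = 0.04500000 + 0.19000000
     = 0.23500000

Step 2: Apply Bayes' theorem
P(S|T) = P(T|S) × P(S) / P(T)
       = 0.04500000 / 0.23500000
       = 0.1915


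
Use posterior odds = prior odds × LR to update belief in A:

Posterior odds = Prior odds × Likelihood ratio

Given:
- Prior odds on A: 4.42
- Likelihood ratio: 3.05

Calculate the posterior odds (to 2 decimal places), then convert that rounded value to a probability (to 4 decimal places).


Step 1: Calculate posterior odds
Posterior odds = Prior odds × LR
               = 4.42 × 3.05
               = 13.48

Step 2: Convert to probability
P(A|E) = Posterior odds / (1 + Posterior odds)
       = 13.48 / (1 + 13.48)
       = 13.48 / 14.48
       = 0.9309

The evidence increased P(A) from 0.8155 to 0.9309.


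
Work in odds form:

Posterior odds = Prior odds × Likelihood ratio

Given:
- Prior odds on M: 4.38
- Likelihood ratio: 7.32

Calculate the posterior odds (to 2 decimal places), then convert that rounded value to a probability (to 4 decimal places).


Step 1: Calculate posterior odds
Posterior odds = Prior odds × LR
               = 4.38 × 7.32
               = 32.06

Step 2: Convert to probability
P(M|E) = Posterior odds / (1 + Posterior odds)
       = 32.06 / (1 + 32.06)
       = 32.06 / 33.06
       = 0.9698

The evidence increased P(M) from 0.8141 to 0.9698.


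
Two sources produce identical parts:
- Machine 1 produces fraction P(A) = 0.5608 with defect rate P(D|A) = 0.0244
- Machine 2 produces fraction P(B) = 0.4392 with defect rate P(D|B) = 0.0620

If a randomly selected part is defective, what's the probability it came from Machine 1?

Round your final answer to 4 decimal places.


Let A = from Machine 1, D = defective

Given:
- P(A) = 0.5608, P(B) = 0.4392
- P(D|A) = 0.0244, P(D|B) = 0.0620

Step 1: Find P(D)
P(D) = P(D|A)P(A) + P(D|B)P(B)
     = 0.0244 × 0.5608 + 0.0620 × 0.4392
     = 0.01368352 + 0.02723040
     = 0.04091392

Step 2: Apply Bayes' theorem
P(A|D) = P(D|A)P(A) / P(D)
       = 0.01368352 / 0.04091392
       = 0.3344


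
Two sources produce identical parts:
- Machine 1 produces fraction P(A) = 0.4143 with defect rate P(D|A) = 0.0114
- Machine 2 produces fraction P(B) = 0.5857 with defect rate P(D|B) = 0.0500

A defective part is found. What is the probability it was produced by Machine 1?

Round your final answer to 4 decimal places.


Let A = from Machine 1, D = defective

Given:
- P(A) = 0.4143, P(B) = 0.5857
- P(D|A) = 0.0114, P(D|B) = 0.0500

Step 1: Find P(D)
P(D) = P(D|A)P(A) + P(D|B)P(B)
     = 0.0114 × 0.4143 + 0.0500 × 0.5857
     = 0.00472302 + 0.02928500
     = 0.03400802

Step 2: Apply Bayes' theorem
P(A|D) = P(D|A)P(A) / P(D)
       = 0.00472302 / 0.03400802
       = 0.1389


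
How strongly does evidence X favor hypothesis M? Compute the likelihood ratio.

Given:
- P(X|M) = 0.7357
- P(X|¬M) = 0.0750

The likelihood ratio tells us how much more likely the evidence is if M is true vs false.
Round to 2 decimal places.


Likelihood Ratio (LR) = P(X|M) / P(X|¬M)

LR = 0.7357 / 0.0750
   = 9.81

The evidence is 9.81 times more likely if M is true than if M is false.
Because LR exceeds 1, X is evidence for M.


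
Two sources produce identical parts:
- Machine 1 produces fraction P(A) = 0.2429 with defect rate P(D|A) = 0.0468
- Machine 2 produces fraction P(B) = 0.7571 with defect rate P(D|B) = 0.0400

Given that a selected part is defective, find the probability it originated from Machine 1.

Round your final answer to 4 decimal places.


Let A = from Machine 1, D = defective

Given:
- P(A) = 0.2429, P(B) = 0.7571
- P(D|A) = 0.0468, P(D|B) = 0.0400

Step 1: Find P(D)
P(D) = P(D|A)P(A) + P(D|B)P(B)
     = 0.0468 × 0.2429 + 0.0400 × 0.7571
     = 0.01136772 + 0.03028400
     = 0.04165172

Step 2: Apply Bayes' theorem
P(A|D) = P(D|A)P(A) / P(D)
       = 0.01136772 / 0.04165172
       = 0.2729


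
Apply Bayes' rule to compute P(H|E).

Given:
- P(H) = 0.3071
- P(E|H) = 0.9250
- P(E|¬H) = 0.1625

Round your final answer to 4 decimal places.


Bayes' theorem: P(H|E) = P(E|H) × P(H) / P(E)

Step 1: Calculate P(E) using law of total probability
P(E) = P(E|H)P(H) + P(E|¬H)P(¬H)
     = 0.9250 × 0.3071 + 0.1625 × 0.6929
     = 0.28406750 + 0.11259625
     = 0.39666375

Step 2: Apply Bayes' theorem
P(H|E) = P(E|H) × P(H) / P(E)
       = 0.28406750 / 0.39666375
       = 0.7161


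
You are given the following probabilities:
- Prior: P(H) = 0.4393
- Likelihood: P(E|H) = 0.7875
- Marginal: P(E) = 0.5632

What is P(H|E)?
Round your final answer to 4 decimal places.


Using Bayes' theorem:

P(H|E) = P(E|H) × P(H) / P(E)
       = 0.7875 × 0.4393 / 0.5632
       = 0.34594875 / 0.5632
       = 0.6143

The evidence strengthens our belief in H.
Prior: 0.4393 → Posterior: 0.6143


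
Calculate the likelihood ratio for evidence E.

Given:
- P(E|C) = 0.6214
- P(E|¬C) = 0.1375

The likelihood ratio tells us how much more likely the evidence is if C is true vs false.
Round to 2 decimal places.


Likelihood Ratio (LR) = P(E|C) / P(E|¬C)

LR = 0.6214 / 0.1375
   = 4.52

The evidence is 4.52 times more likely if C is true than if C is false.
Because LR exceeds 1, E is evidence for C.


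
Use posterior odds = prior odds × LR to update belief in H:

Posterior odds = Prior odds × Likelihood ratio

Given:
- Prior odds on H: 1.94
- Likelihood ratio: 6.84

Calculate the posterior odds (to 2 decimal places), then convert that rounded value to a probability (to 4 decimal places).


Step 1: Calculate posterior odds
Posterior odds = Prior odds × LR
               = 1.94 × 6.84
               = 13.27

Step 2: Convert to probability
P(H|E) = Posterior odds / (1 + Posterior odds)
       = 13.27 / (1 + 13.27)
       = 13.27 / 14.27
       = 0.9299

The evidence increased P(H) from 0.6599 to 0.9299.


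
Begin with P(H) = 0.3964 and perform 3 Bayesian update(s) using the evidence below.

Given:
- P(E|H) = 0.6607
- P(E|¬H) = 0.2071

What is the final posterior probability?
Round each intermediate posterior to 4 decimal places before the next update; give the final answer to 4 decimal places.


Sequential Bayesian updating:

Initial prior: P(H) = 0.3964

Update 1:
  P(E) = 0.6607 × 0.3964 + 0.2071 × 0.6036 = 0.26190148 + 0.12500556 = 0.38690704
  P(H|E) = 0.26190148 / 0.38690704 = 0.6769

Update 2:
  P(E) = 0.6607 × 0.6769 + 0.2071 × 0.3231 = 0.44722783 + 0.06691401 = 0.51414184
  P(H|E) = 0.44722783 / 0.51414184 = 0.8699

Update 3:
  P(E) = 0.6607 × 0.8699 + 0.2071 × 0.1301 = 0.57474293 + 0.02694371 = 0.60168664
  P(H|E) = 0.57474293 / 0.60168664 = 0.9552

Final posterior: 0.9552


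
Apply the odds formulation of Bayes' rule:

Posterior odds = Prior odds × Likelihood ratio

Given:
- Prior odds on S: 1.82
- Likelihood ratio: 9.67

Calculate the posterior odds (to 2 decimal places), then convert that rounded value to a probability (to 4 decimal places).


Step 1: Calculate posterior odds
Posterior odds = Prior odds × LR
               = 1.82 × 9.67
               = 17.60

Step 2: Convert to probability
P(S|E) = Posterior odds / (1 + Posterior odds)
       = 17.60 / (1 + 17.60)
       = 17.60 / 18.60
       = 0.9462

The evidence increased P(S) from 0.6454 to 0.9462.


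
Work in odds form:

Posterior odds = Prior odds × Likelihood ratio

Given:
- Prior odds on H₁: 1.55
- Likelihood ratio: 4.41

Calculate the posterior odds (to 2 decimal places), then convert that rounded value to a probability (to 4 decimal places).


Step 1: Calculate posterior odds
Posterior odds = Prior odds × LR
               = 1.55 × 4.41
               = 6.84

Step 2: Convert to probability
P(H₁|E) = Posterior odds / (1 + Posterior odds)
       = 6.84 / (1 + 6.84)
       = 6.84 / 7.84
       = 0.8724

The evidence increased P(H₁) from 0.6078 to 0.8724.


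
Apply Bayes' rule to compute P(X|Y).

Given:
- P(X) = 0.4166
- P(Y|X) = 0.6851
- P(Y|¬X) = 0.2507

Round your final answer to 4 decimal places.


Bayes' theorem: P(X|Y) = P(Y|X) × P(X) / P(Y)

Step 1: Calculate P(Y) using law of total probability
P(Y) = P(Y|X)P(X) + P(Y|¬X)P(¬X)
     = 0.6851 × 0.4166 + 0.2507 × 0.5834
     = 0.28541266 + 0.14625838
     = 0.43167104

Step 2: Apply Bayes' theorem
P(X|Y) = P(Y|X) × P(X) / P(Y)
       = 0.28541266 / 0.43167104
       = 0.6612


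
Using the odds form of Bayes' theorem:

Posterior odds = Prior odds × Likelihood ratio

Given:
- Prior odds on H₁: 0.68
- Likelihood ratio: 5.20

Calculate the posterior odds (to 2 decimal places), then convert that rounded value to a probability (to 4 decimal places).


Step 1: Calculate posterior odds
Posterior odds = Prior odds × LR
               = 0.68 × 5.20
               = 3.54

Step 2: Convert to probability
P(H₁|E) = Posterior odds / (1 + Posterior odds)
       = 3.54 / (1 + 3.54)
       = 3.54 / 4.54
       = 0.7797

The evidence increased P(H₁) from 0.4048 to 0.7797.


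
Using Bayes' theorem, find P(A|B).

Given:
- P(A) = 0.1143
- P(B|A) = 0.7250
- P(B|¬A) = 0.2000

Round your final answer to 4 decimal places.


Bayes' theorem: P(A|B) = P(B|A) × P(A) / P(B)

Step 1: Calculate P(B) using law of total probability
P(B) = P(B|A)P(A) + P(B|¬A)P(¬A)
     = 0.7250 × 0.1143 + 0.2000 × 0.8857
     = 0.08286750 + 0.17714000
     = 0.26000750

Step 2: Apply Bayes' theorem
P(A|B) = P(B|A) × P(A) / P(B)
       = 0.08286750 / 0.26000750
       = 0.3187


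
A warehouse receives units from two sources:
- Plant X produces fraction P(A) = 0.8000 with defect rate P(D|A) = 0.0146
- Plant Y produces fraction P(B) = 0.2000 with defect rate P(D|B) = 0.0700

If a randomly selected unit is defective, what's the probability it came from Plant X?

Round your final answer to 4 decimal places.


Let A = from Plant X, D = defective

Given:
- P(A) = 0.8000, P(B) = 0.2000
- P(D|A) = 0.0146, P(D|B) = 0.0700

Step 1: Find P(D)
P(D) = P(D|A)P(A) + P(D|B)P(B)
     = 0.0146 × 0.8000 + 0.0700 × 0.2000
     = 0.01168000 + 0.01400000
     = 0.02568000

Step 2: Apply Bayes' theorem
P(A|D) = P(D|A)P(A) / P(D)
       = 0.01168000 / 0.02568000
       = 0.4548


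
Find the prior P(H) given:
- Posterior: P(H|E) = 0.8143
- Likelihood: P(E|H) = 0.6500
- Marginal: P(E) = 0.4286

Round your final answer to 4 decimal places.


From Bayes' theorem: P(H|E) = P(E|H) × P(H) / P(E)

Rearranging for P(H):
P(H) = P(H|E) × P(E) / P(E|H)
     = 0.8143 × 0.4286 / 0.6500
     = 0.34900898 / 0.6500
     = 0.5369


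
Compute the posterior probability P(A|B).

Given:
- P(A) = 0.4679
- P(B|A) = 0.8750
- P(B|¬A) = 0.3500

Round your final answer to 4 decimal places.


Bayes' theorem: P(A|B) = P(B|A) × P(A) / P(B)

Step 1: Calculate P(B) using law of total probability
P(B) = P(B|A)P(A) + P(B|¬A)P(¬A)
     = 0.8750 × 0.4679 + 0.3500 × 0.5321
     = 0.40941250 + 0.18623500
     = 0.59564750

Step 2: Apply Bayes' theorem
P(A|B) = P(B|A) × P(A) / P(B)
       = 0.40941250 / 0.59564750
       = 0.6873


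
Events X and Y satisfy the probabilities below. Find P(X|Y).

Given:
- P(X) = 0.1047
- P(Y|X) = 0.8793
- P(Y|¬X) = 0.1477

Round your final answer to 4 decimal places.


Bayes' theorem: P(X|Y) = P(Y|X) × P(X) / P(Y)

Step 1: Calculate P(Y) using law of total probability
P(Y) = P(Y|X)P(X) + P(Y|¬X)P(¬X)
     = 0.8793 × 0.1047 + 0.1477 × 0.8953
     = 0.09206271 + 0.13223581
     = 0.22429852

Step 2: Apply Bayes' theorem
P(X|Y) = P(Y|X) × P(X) / P(Y)
       = 0.09206271 / 0.22429852
       = 0.4104


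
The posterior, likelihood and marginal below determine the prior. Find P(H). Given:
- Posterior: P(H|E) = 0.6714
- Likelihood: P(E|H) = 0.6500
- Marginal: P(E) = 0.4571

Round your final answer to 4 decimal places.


From Bayes' theorem: P(H|E) = P(E|H) × P(H) / P(E)

Rearranging for P(H):
P(H) = P(H|E) × P(E) / P(E|H)
     = 0.6714 × 0.4571 / 0.6500
     = 0.30689694 / 0.6500
     = 0.4721


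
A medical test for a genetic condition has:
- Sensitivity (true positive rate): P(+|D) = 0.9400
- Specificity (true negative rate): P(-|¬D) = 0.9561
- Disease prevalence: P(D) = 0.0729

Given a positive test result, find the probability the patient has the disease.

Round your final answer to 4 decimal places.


Let D = has disease, + = positive test

Given:
- P(D) = 0.0729 (prevalence)
- P(+|D) = 0.9400 (sensitivity)
- P(-|¬D) = 0.9561 (specificity)
- P(+|¬D) = 0.0439 (false positive rate = 1 - specificity)

Step 1: Find P(+)
P(+) = P(+|D)P(D) + P(+|¬D)P(¬D)
     = 0.9400 × 0.0729 + 0.0439 × 0.9271
     = 0.06852600 + 0.04069969
     = 0.10922569

Step 2: Apply Bayes' theorem for P(D|+)
P(D|+) = P(+|D)P(D) / P(+)
       = 0.06852600 / 0.10922569
       = 0.6274


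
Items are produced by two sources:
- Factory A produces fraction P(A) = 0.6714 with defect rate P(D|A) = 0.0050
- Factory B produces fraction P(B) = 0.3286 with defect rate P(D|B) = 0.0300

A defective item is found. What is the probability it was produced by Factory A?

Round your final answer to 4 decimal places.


Let A = from Factory A, D = defective

Given:
- P(A) = 0.6714, P(B) = 0.3286
- P(D|A) = 0.0050, P(D|B) = 0.0300

Step 1: Find P(D)
P(D) = P(D|A)P(A) + P(D|B)P(B)
     = 0.0050 × 0.6714 + 0.0300 × 0.3286
     = 0.00335700 + 0.00985800
     = 0.01321500

Step 2: Apply Bayes' theorem
P(A|D) = P(D|A)P(A) / P(D)
       = 0.00335700 / 0.01321500
       = 0.2540


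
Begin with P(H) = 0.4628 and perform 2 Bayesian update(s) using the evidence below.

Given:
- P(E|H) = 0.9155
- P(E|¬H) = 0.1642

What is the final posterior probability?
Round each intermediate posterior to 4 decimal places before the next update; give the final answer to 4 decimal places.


Sequential Bayesian updating:

Initial prior: P(H) = 0.4628

Update 1:
  P(E) = 0.9155 × 0.4628 + 0.1642 × 0.5372 = 0.42369340 + 0.08820824 = 0.51190164
  P(H|E) = 0.42369340 / 0.51190164 = 0.8277

Update 2:
  P(E) = 0.9155 × 0.8277 + 0.1642 × 0.1723 = 0.75775935 + 0.02829166 = 0.78605101
  P(H|E) = 0.75775935 / 0.78605101 = 0.9640

Final posterior: 0.9640


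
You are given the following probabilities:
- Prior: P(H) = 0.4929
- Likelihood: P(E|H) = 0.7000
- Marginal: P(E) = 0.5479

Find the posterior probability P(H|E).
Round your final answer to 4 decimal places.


Using Bayes' theorem:

P(H|E) = P(E|H) × P(H) / P(E)
       = 0.7000 × 0.4929 / 0.5479
       = 0.34503000 / 0.5479
       = 0.6297

The evidence strengthens our belief in H.
Prior: 0.4929 → Posterior: 0.6297


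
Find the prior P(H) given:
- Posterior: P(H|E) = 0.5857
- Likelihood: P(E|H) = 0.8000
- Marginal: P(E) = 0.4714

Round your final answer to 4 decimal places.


From Bayes' theorem: P(H|E) = P(E|H) × P(H) / P(E)

Rearranging for P(H):
P(H) = P(H|E) × P(E) / P(E|H)
     = 0.5857 × 0.4714 / 0.8000
     = 0.27609898 / 0.8000
     = 0.3451


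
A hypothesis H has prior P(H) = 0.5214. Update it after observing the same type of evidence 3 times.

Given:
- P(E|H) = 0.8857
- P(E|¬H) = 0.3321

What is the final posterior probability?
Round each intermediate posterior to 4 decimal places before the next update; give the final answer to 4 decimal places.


Sequential Bayesian updating:

Initial prior: P(H) = 0.5214

Update 1:
  P(E) = 0.8857 × 0.5214 + 0.3321 × 0.4786 = 0.46180398 + 0.15894306 = 0.62074704
  P(H|E) = 0.46180398 / 0.62074704 = 0.7439

Update 2:
  P(E) = 0.8857 × 0.7439 + 0.3321 × 0.2561 = 0.65887223 + 0.08505081 = 0.74392304
  P(H|E) = 0.65887223 / 0.74392304 = 0.8857

Update 3:
  P(E) = 0.8857 × 0.8857 + 0.3321 × 0.1143 = 0.78446449 + 0.03795903 = 0.82242352
  P(H|E) = 0.78446449 / 0.82242352 = 0.9538

Final posterior: 0.9538


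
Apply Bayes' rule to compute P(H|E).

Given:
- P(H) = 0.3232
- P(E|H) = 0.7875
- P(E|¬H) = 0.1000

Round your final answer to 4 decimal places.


Bayes' theorem: P(H|E) = P(E|H) × P(H) / P(E)

Step 1: Calculate P(E) using law of total probability
P(E) = P(E|H)P(H) + P(E|¬H)P(¬H)
     = 0.7875 × 0.3232 + 0.1000 × 0.6768
     = 0.25452000 + 0.06768000
     = 0.32220000

Step 2: Apply Bayes' theorem
P(H|E) = P(E|H) × P(H) / P(E)
       = 0.25452000 / 0.32220000
       = 0.7899


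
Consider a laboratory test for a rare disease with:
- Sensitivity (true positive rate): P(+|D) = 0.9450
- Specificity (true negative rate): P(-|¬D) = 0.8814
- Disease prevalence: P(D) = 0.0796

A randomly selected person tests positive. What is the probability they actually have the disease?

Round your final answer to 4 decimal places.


Let D = has disease, + = positive test

Given:
- P(D) = 0.0796 (prevalence)
- P(+|D) = 0.9450 (sensitivity)
- P(-|¬D) = 0.8814 (specificity)
- P(+|¬D) = 0.1186 (false positive rate = 1 - specificity)

Step 1: Find P(+)
P(+) = P(+|D)P(D) + P(+|¬D)P(¬D)
     = 0.9450 × 0.0796 + 0.1186 × 0.9204
     = 0.07522200 + 0.10915944
     = 0.18438144

Step 2: Apply Bayes' theorem for P(D|+)
P(D|+) = P(+|D)P(D) / P(+)
       = 0.07522200 / 0.18438144
       = 0.4080


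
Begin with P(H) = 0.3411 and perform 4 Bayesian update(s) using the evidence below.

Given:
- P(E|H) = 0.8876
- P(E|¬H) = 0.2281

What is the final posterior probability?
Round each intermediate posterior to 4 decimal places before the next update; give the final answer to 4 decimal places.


Sequential Bayesian updating:

Initial prior: P(H) = 0.3411

Update 1:
  P(E) = 0.8876 × 0.3411 + 0.2281 × 0.6589 = 0.30276036 + 0.15029509 = 0.45305545
  P(H|E) = 0.30276036 / 0.45305545 = 0.6683

Update 2:
  P(E) = 0.8876 × 0.6683 + 0.2281 × 0.3317 = 0.59318308 + 0.07566077 = 0.66884385
  P(H|E) = 0.59318308 / 0.66884385 = 0.8869

Update 3:
  P(E) = 0.8876 × 0.8869 + 0.2281 × 0.1131 = 0.78721244 + 0.02579811 = 0.81301055
  P(H|E) = 0.78721244 / 0.81301055 = 0.9683

Update 4:
  P(E) = 0.8876 × 0.9683 + 0.2281 × 0.0317 = 0.85946308 + 0.00723077 = 0.86669385
  P(H|E) = 0.85946308 / 0.86669385 = 0.9917

Final posterior: 0.9917


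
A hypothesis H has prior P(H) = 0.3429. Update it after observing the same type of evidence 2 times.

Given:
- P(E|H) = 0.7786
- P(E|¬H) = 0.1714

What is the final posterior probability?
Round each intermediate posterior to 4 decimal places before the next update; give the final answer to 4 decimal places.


Sequential Bayesian updating:

Initial prior: P(H) = 0.3429

Update 1:
  P(E) = 0.7786 × 0.3429 + 0.1714 × 0.6571 = 0.26698194 + 0.11262694 = 0.37960888
  P(H|E) = 0.26698194 / 0.37960888 = 0.7033

Update 2:
  P(E) = 0.7786 × 0.7033 + 0.1714 × 0.2967 = 0.54758938 + 0.05085438 = 0.59844376
  P(H|E) = 0.54758938 / 0.59844376 = 0.9150

Final posterior: 0.9150


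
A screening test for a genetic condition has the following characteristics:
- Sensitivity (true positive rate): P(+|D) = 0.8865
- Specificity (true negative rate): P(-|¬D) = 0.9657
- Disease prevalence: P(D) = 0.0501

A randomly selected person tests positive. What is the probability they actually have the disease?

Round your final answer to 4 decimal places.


Let D = has disease, + = positive test

Given:
- P(D) = 0.0501 (prevalence)
- P(+|D) = 0.8865 (sensitivity)
- P(-|¬D) = 0.9657 (specificity)
- P(+|¬D) = 0.0343 (false positive rate = 1 - specificity)

Step 1: Find P(+)
P(+) = P(+|D)P(D) + P(+|¬D)P(¬D)
     = 0.8865 × 0.0501 + 0.0343 × 0.9499
     = 0.04441365 + 0.03258157
     = 0.07699522

Step 2: Apply Bayes' theorem for P(D|+)
P(D|+) = P(+|D)P(D) / P(+)
       = 0.04441365 / 0.07699522
       = 0.5768


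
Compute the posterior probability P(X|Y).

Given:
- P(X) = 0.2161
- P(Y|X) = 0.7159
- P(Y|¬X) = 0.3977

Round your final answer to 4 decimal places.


Bayes' theorem: P(X|Y) = P(Y|X) × P(X) / P(Y)

Step 1: Calculate P(Y) using law of total probability
P(Y) = P(Y|X)P(X) + P(Y|¬X)P(¬X)
     = 0.7159 × 0.2161 + 0.3977 × 0.7839
     = 0.15470599 + 0.31175703
     = 0.46646302

Step 2: Apply Bayes' theorem
P(X|Y) = P(Y|X) × P(X) / P(Y)
       = 0.15470599 / 0.46646302
       = 0.3317


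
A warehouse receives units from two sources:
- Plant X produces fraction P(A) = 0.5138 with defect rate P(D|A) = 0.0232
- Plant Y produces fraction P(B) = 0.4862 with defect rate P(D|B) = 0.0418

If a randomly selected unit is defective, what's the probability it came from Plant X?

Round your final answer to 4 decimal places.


Let A = from Plant X, D = defective

Given:
- P(A) = 0.5138, P(B) = 0.4862
- P(D|A) = 0.0232, P(D|B) = 0.0418

Step 1: Find P(D)
P(D) = P(D|A)P(A) + P(D|B)P(B)
     = 0.0232 × 0.5138 + 0.0418 × 0.4862
     = 0.01192016 + 0.02032316
     = 0.03224332

Step 2: Apply Bayes' theorem
P(A|D) = P(D|A)P(A) / P(D)
       = 0.01192016 / 0.03224332
       = 0.3697


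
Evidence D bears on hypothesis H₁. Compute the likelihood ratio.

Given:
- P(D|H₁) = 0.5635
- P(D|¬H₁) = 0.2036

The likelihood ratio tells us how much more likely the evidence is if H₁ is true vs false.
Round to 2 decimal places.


Likelihood Ratio (LR) = P(D|H₁) / P(D|¬H₁)

LR = 0.5635 / 0.2036
   = 2.77

The evidence is 2.77 times more likely if H₁ is true than if H₁ is false.
Because LR exceeds 1, D is evidence for H₁.


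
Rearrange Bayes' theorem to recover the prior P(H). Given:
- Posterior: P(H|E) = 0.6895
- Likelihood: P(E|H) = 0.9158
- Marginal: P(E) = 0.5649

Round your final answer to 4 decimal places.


From Bayes' theorem: P(H|E) = P(E|H) × P(H) / P(E)

Rearranging for P(H):
P(H) = P(H|E) × P(E) / P(E|H)
     = 0.6895 × 0.5649 / 0.9158
     = 0.38949855 / 0.9158
     = 0.4253


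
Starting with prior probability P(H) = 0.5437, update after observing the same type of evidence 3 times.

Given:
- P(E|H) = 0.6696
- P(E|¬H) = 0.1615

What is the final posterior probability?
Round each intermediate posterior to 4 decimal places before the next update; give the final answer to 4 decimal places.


Sequential Bayesian updating:

Initial prior: P(H) = 0.5437

Update 1:
  P(E) = 0.6696 × 0.5437 + 0.1615 × 0.4563 = 0.36406152 + 0.07369245 = 0.43775397
  P(H|E) = 0.36406152 / 0.43775397 = 0.8317

Update 2:
  P(E) = 0.6696 × 0.8317 + 0.1615 × 0.1683 = 0.55690632 + 0.02718045 = 0.58408677
  P(H|E) = 0.55690632 / 0.58408677 = 0.9535

Update 3:
  P(E) = 0.6696 × 0.9535 + 0.1615 × 0.0465 = 0.63846360 + 0.00750975 = 0.64597335
  P(H|E) = 0.63846360 / 0.64597335 = 0.9884

Final posterior: 0.9884


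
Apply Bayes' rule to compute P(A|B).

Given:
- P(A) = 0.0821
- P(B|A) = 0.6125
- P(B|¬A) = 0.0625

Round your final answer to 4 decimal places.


Bayes' theorem: P(A|B) = P(B|A) × P(A) / P(B)

Step 1: Calculate P(B) using law of total probability
P(B) = P(B|A)P(A) + P(B|¬A)P(¬A)
     = 0.6125 × 0.0821 + 0.0625 × 0.9179
     = 0.05028625 + 0.05736875
     = 0.10765500

Step 2: Apply Bayes' theorem
P(A|B) = P(B|A) × P(A) / P(B)
       = 0.05028625 / 0.10765500
       = 0.4671


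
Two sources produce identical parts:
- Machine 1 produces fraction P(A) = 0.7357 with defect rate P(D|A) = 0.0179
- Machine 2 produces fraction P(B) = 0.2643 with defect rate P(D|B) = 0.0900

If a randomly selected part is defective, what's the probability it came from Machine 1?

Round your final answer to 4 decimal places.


Let A = from Machine 1, D = defective

Given:
- P(A) = 0.7357, P(B) = 0.2643
- P(D|A) = 0.0179, P(D|B) = 0.0900

Step 1: Find P(D)
P(D) = P(D|A)P(A) + P(D|B)P(B)
     = 0.0179 × 0.7357 + 0.0900 × 0.2643
     = 0.01316903 + 0.02378700
     = 0.03695603

Step 2: Apply Bayes' theorem
P(A|D) = P(D|A)P(A) / P(D)
       = 0.01316903 / 0.03695603
       = 0.3563


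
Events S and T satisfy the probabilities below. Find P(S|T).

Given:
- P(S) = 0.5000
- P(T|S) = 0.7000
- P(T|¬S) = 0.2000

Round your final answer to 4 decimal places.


Bayes' theorem: P(S|T) = P(T|S) × P(S) / P(T)

Step 1: Calculate P(T) using law of total probability
P(T) = P(T|S)P(S) + P(T|¬S)P(¬S)
     = 0.7000 × 0.5000 + 0.2000 × 0.5000
     = 0.35000000 + 0.10000000
     = 0.45000000

Step 2: Apply Bayes' theorem
P(S|T) = P(T|S) × P(S) / P(T)
       = 0.35000000 / 0.45000000
       = 0.7778


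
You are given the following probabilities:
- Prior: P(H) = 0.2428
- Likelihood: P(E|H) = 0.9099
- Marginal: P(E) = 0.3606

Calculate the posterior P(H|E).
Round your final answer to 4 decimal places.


Using Bayes' theorem:

P(H|E) = P(E|H) × P(H) / P(E)
       = 0.9099 × 0.2428 / 0.3606
       = 0.22092372 / 0.3606
       = 0.6127

The evidence strengthens our belief in H.
Prior: 0.2428 → Posterior: 0.6127


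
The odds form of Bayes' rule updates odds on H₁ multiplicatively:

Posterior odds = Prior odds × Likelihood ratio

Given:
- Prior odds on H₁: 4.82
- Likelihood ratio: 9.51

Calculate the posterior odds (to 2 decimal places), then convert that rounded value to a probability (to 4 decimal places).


Step 1: Calculate posterior odds
Posterior odds = Prior odds × LR
               = 4.82 × 9.51
               = 45.84

Step 2: Convert to probability
P(H₁|E) = Posterior odds / (1 + Posterior odds)
       = 45.84 / (1 + 45.84)
       = 45.84 / 46.84
       = 0.9787

The evidence increased P(H₁) from 0.8282 to 0.9787.


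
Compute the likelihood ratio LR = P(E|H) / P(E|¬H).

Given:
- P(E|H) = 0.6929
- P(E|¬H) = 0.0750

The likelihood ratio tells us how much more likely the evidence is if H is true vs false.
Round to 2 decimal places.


Likelihood Ratio (LR) = P(E|H) / P(E|¬H)

LR = 0.6929 / 0.0750
   = 9.24

The evidence is 9.24 times more likely if H is true than if H is false.
Because LR exceeds 1, E is evidence for H.


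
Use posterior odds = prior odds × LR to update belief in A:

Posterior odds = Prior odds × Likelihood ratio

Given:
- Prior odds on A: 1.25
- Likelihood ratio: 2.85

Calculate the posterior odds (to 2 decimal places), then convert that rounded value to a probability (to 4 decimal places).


Step 1: Calculate posterior odds
Posterior odds = Prior odds × LR
               = 1.25 × 2.85
               = 3.56

Step 2: Convert to probability
P(A|E) = Posterior odds / (1 + Posterior odds)
       = 3.56 / (1 + 3.56)
       = 3.56 / 4.56
       = 0.7807

The evidence increased P(A) from 0.5556 to 0.7807.


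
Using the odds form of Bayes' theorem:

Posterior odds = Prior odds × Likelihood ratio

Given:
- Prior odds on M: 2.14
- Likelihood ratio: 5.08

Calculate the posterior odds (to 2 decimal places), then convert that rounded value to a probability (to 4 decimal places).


Step 1: Calculate posterior odds
Posterior odds = Prior odds × LR
               = 2.14 × 5.08
               = 10.87

Step 2: Convert to probability
P(M|E) = Posterior odds / (1 + Posterior odds)
       = 10.87 / (1 + 10.87)
       = 10.87 / 11.87
       = 0.9158

The evidence increased P(M) from 0.6815 to 0.9158.


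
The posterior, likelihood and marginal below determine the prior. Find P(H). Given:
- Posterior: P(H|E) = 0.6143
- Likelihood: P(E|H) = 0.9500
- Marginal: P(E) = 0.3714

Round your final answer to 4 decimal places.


From Bayes' theorem: P(H|E) = P(E|H) × P(H) / P(E)

Rearranging for P(H):
P(H) = P(H|E) × P(E) / P(E|H)
     = 0.6143 × 0.3714 / 0.9500
     = 0.22815102 / 0.9500
     = 0.2402


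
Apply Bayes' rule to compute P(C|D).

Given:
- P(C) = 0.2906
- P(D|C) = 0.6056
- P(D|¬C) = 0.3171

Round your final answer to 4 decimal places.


Bayes' theorem: P(C|D) = P(D|C) × P(C) / P(D)

Step 1: Calculate P(D) using law of total probability
P(D) = P(D|C)P(C) + P(D|¬C)P(¬C)
     = 0.6056 × 0.2906 + 0.3171 × 0.7094
     = 0.17598736 + 0.22495074
     = 0.40093810

Step 2: Apply Bayes' theorem
P(C|D) = P(D|C) × P(C) / P(D)
       = 0.17598736 / 0.40093810
       = 0.4389


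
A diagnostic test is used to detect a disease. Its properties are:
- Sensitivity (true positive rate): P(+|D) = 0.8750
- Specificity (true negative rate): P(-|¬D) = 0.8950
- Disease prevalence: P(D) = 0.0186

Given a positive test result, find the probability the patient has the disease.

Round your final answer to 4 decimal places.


Let D = has disease, + = positive test

Given:
- P(D) = 0.0186 (prevalence)
- P(+|D) = 0.8750 (sensitivity)
- P(-|¬D) = 0.8950 (specificity)
- P(+|¬D) = 0.1050 (false positive rate = 1 - specificity)

Step 1: Find P(+)
P(+) = P(+|D)P(D) + P(+|¬D)P(¬D)
     = 0.8750 × 0.0186 + 0.1050 × 0.9814
     = 0.01627500 + 0.10304700
     = 0.11932200

Step 2: Apply Bayes' theorem for P(D|+)
P(D|+) = P(+|D)P(D) / P(+)
       = 0.01627500 / 0.11932200
       = 0.1364


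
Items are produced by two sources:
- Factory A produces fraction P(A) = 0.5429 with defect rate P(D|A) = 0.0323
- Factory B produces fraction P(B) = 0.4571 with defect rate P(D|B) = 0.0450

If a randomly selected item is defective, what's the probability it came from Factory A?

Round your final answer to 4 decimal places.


Let A = from Factory A, D = defective

Given:
- P(A) = 0.5429, P(B) = 0.4571
- P(D|A) = 0.0323, P(D|B) = 0.0450

Step 1: Find P(D)
P(D) = P(D|A)P(A) + P(D|B)P(B)
     = 0.0323 × 0.5429 + 0.0450 × 0.4571
     = 0.01753567 + 0.02056950
     = 0.03810517

Step 2: Apply Bayes' theorem
P(A|D) = P(D|A)P(A) / P(D)
       = 0.01753567 / 0.03810517
       = 0.4602


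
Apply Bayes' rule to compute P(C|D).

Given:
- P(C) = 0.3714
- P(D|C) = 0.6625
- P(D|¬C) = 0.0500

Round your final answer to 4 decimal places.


Bayes' theorem: P(C|D) = P(D|C) × P(C) / P(D)

Step 1: Calculate P(D) using law of total probability
P(D) = P(D|C)P(C) + P(D|¬C)P(¬C)
     = 0.6625 × 0.3714 + 0.0500 × 0.6286
     = 0.24605250 + 0.03143000
     = 0.27748250

Step 2: Apply Bayes' theorem
P(C|D) = P(D|C) × P(C) / P(D)
       = 0.24605250 / 0.27748250
       = 0.8867


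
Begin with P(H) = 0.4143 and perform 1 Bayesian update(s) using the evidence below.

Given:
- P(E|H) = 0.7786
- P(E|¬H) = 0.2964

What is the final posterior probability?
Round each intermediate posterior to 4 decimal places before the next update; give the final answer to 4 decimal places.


Sequential Bayesian updating:

Initial prior: P(H) = 0.4143

Update 1:
  P(E) = 0.7786 × 0.4143 + 0.2964 × 0.5857 = 0.32257398 + 0.17360148 = 0.49617546
  P(H|E) = 0.32257398 / 0.49617546 = 0.6501

Final posterior: 0.6501


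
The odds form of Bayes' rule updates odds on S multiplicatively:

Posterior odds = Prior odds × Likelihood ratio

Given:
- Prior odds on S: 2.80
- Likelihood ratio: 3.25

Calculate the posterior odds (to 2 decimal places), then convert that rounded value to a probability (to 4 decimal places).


Step 1: Calculate posterior odds
Posterior odds = Prior odds × LR
               = 2.80 × 3.25
               = 9.10

Step 2: Convert to probability
P(S|E) = Posterior odds / (1 + Posterior odds)
       = 9.10 / (1 + 9.10)
       = 9.10 / 10.10
       = 0.9010

The evidence increased P(S) from 0.7368 to 0.9010.


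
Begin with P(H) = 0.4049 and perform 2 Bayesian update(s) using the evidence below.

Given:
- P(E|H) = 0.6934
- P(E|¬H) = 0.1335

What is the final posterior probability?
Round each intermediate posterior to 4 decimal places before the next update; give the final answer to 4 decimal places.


Sequential Bayesian updating:

Initial prior: P(H) = 0.4049

Update 1:
  P(E) = 0.6934 × 0.4049 + 0.1335 × 0.5951 = 0.28075766 + 0.07944585 = 0.36020351
  P(H|E) = 0.28075766 / 0.36020351 = 0.7794

Update 2:
  P(E) = 0.6934 × 0.7794 + 0.1335 × 0.2206 = 0.54043596 + 0.02945010 = 0.56988606
  P(H|E) = 0.54043596 / 0.56988606 = 0.9483

Final posterior: 0.9483


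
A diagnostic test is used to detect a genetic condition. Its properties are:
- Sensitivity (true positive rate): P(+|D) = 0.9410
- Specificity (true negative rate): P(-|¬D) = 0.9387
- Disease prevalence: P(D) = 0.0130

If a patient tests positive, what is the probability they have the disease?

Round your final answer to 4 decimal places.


Let D = has disease, + = positive test

Given:
- P(D) = 0.0130 (prevalence)
- P(+|D) = 0.9410 (sensitivity)
- P(-|¬D) = 0.9387 (specificity)
- P(+|¬D) = 0.0613 (false positive rate = 1 - specificity)

Step 1: Find P(+)
P(+) = P(+|D)P(D) + P(+|¬D)P(¬D)
     = 0.9410 × 0.0130 + 0.0613 × 0.9870
     = 0.01223300 + 0.06050310
     = 0.07273610

Step 2: Apply Bayes' theorem for P(D|+)
P(D|+) = P(+|D)P(D) / P(+)
       = 0.01223300 / 0.07273610
       = 0.1682


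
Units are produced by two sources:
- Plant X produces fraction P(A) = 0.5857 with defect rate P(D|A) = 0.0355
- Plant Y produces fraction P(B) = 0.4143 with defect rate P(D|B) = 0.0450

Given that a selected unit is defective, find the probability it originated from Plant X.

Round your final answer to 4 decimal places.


Let A = from Plant X, D = defective

Given:
- P(A) = 0.5857, P(B) = 0.4143
- P(D|A) = 0.0355, P(D|B) = 0.0450

Step 1: Find P(D)
P(D) = P(D|A)P(A) + P(D|B)P(B)
     = 0.0355 × 0.5857 + 0.0450 × 0.4143
     = 0.02079235 + 0.01864350
     = 0.03943585

Step 2: Apply Bayes' theorem
P(A|D) = P(D|A)P(A) / P(D)
       = 0.02079235 / 0.03943585
       = 0.5272


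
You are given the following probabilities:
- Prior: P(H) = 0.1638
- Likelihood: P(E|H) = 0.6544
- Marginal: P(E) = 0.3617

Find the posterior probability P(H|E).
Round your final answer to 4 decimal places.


Using Bayes' theorem:

P(H|E) = P(E|H) × P(H) / P(E)
       = 0.6544 × 0.1638 / 0.3617
       = 0.10719072 / 0.3617
       = 0.2964

The evidence strengthens our belief in H.
Prior: 0.1638 → Posterior: 0.2964


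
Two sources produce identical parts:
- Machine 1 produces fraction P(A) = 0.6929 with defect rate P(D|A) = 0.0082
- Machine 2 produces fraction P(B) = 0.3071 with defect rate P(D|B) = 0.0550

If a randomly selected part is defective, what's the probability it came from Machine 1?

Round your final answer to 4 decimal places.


Let A = from Machine 1, D = defective

Given:
- P(A) = 0.6929, P(B) = 0.3071
- P(D|A) = 0.0082, P(D|B) = 0.0550

Step 1: Find P(D)
P(D) = P(D|A)P(A) + P(D|B)P(B)
     = 0.0082 × 0.6929 + 0.0550 × 0.3071
     = 0.00568178 + 0.01689050
     = 0.02257228

Step 2: Apply Bayes' theorem
P(A|D) = P(D|A)P(A) / P(D)
       = 0.00568178 / 0.02257228
       = 0.2517
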